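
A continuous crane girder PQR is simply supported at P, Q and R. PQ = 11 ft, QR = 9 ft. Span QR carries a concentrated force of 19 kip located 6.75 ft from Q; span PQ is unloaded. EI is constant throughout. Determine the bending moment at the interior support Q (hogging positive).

Take M_Q as the redundant. Released structure: two simple spans PQ and QR with a hinge at Q.
End slopes at the hinge Q, treating each span as simply supported:
  span QR: point load 19 at a = 6.75: Pab(L + b)/(6LEI) = 60.12/EI
  relative rotation θ_0 = (0 + 60.12)/EI = 60.12/EI
A unit hogging moment at Q produces rotation L₁/(3EI) + L₂/(3EI) = 6.667/EI.
Slope continuity at Q: θ_0 = M_Q·6.667/EI, so M_Q = 60.12/6.667 = 9.018 kip·ft (hogging).

M_Q = 9.018 kip·ft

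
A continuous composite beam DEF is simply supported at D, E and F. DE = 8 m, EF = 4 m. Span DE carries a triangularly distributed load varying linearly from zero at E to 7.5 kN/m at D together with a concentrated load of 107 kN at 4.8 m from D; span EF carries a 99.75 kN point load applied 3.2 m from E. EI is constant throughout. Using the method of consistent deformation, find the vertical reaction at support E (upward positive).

R_E = 147 kN

Insert a hinge at E; M_E is the redundant, and each span becomes simply supported.
End slopes at the hinge E, treating each span as simply supported:
  span DE: triangular load, peak 7.5: 7w₀L³/(360EI) = 74.67/EI
  span DE: point load 107 at a = 4.8: Pab(L + a)/(6LEI) = 438.3/EI
  span EF: point load 99.75 at a = 3.2: Pab(L + b)/(6LEI) = 51.07/EI
  relative rotation θ_0 = (512.9 + 51.07)/EI = 564/EI
A unit hogging moment at E produces rotation L₁/(3EI) + L₂/(3EI) = 4/EI.
Slope continuity at E: θ_0 = M_E·4/EI, so M_E = 564/4 = 141 kN·m (hogging).
Span DE, ΣM about D with M_E applied at E: R_E^{DE}·8 = 593.6 + 141, so R_E^{DE} = 91.83 kN and R_D = 137 − 91.83 = 45.17 kN.
Span EF, ΣM about F: R_E^{EF}·4 = 79.8 + 141, so R_E^{EF} = 55.2 kN and R_F = 99.75 − 55.2 = 44.55 kN.
R_E = 91.83 + 55.2 = 147 kN.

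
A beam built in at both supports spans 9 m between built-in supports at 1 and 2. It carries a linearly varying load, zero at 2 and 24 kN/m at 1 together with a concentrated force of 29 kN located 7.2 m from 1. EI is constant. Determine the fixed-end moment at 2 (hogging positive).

M_2 = 98.21 kN·m

Take the two fixed-end moments M_1, M_2 as redundants; the released structure is the simple span 12.
End rotations of the released simple span under the applied load (×1/EI):
  at 1: triangular load, peak 24: w₀L³/(45EI) = 388.8/EI
  at 2: triangular load, peak 24: 7w₀L³/(360EI) = 340.2/EI
  at 1: point load 29 at a = 7.2: Pab(L + b)/(6LEI) = 75.17/EI
  at 2: point load 29 at a = 7.2: Pab(L + a)/(6LEI) = 112.8/EI
  θ_10 = 464/EI,  θ_20 = 453/EI
Flexibility coefficients: a unit moment at one end gives L/(3EI) there and L/(6EI) at the far end, so f₁₁ = f₂₂ = 3/EI and f₁₂ = f₂₁ = 1.5/EI.
Compatibility — zero rotation at each built-in end:
  3 M_1 + 1.5 M_2 = 464
  1.5 M_1 + 3 M_2 = 453
Solving the pair gives M_1 = 105.6 kN·m and M_2 = 98.21 kN·m (hogging).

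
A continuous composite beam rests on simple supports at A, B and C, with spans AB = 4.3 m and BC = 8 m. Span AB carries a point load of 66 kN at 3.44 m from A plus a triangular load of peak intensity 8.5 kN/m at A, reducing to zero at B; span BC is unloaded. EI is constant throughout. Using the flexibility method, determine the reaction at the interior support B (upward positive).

R_B = 65.15 kN

Insert a hinge at B; M_B is the redundant, and each span becomes simply supported.
Rotations at B on the released spans (each span's end-slope, ×1/EI):
  span AB: point load 66 at a = 3.44: Pab(L + a)/(6LEI) = 58.58/EI
  span AB: triangular load, peak 8.5: 7w₀L³/(360EI) = 13.14/EI
  relative rotation θ_0 = (71.72 + 0)/EI = 71.72/EI
A unit hogging moment at B produces rotation L₁/(3EI) + L₂/(3EI) = 4.1/EI.
Slope continuity at B: θ_0 = M_B·4.1/EI, so M_B = 71.72/4.1 = 17.49 kN·m (hogging).
Span AB, ΣM about A with M_B applied at B: R_B^{AB}·4.3 = 253.2 + 17.49, so R_B^{AB} = 62.96 kN and R_A = 84.28 − 62.96 = 21.32 kN.
Span BC, ΣM about C: R_B^{BC}·8 = 0 + 17.49, so R_B^{BC} = 2.186 kN and R_C = 0 − 2.186 = -2.186 kN.
R_B = 62.96 + 2.186 = 65.15 kN.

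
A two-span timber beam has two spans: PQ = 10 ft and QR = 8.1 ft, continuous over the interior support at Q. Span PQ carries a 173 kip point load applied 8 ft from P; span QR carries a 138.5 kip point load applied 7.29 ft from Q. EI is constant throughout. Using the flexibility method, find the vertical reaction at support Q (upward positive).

R_Q = 188.6 kip

Release continuity at Q by inserting a hinge; the redundant is the internal moment M_Q. The primary structure is two simply-supported spans PQ and QR.
Discontinuity in slope at Q on the released structure — sum the simple-span end rotations:
  span PQ: point load 173 at a = 8: Pab(L + a)/(6LEI) = 830.4/EI
  span QR: point load 138.5 at a = 7.29: Pab(L + b)/(6LEI) = 149.9/EI
  relative rotation θ_0 = (830.4 + 149.9)/EI = 980.3/EI
A unit hogging moment at Q produces rotation L₁/(3EI) + L₂/(3EI) = 6.033/EI.
Slope continuity at Q: θ_0 = M_Q·6.033/EI, so M_Q = 980.3/6.033 = 162.5 kip·ft (hogging).
Span PQ, ΣM about P with M_Q applied at Q: R_Q^{PQ}·10 = 1384 + 162.5, so R_Q^{PQ} = 154.6 kip and R_P = 173 − 154.6 = 18.35 kip.
Span QR, ΣM about R: R_Q^{QR}·8.1 = 112.2 + 162.5, so R_Q^{QR} = 33.91 kip and R_R = 138.5 − 33.91 = 104.6 kip.
R_Q = 154.6 + 33.91 = 188.6 kip.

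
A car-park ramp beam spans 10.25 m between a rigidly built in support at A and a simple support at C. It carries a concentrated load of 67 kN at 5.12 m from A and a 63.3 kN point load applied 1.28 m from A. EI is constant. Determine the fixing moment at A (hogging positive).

Remove the prop at C; the released (primary) structure is a cantilever built in at A.
Free-end deflection of the primary structure under the applied loading (downward +):
  point load 67 at a = 5.12: Pa²(3L − a)/(6EI) = 7503/EI
  point load 63.3 at a = 1.28: Pa²(3L − a)/(6EI) = 509.4/EI
  δ_0 = 8012/EI
Flexibility coefficient — unit upward force at C: δ_{CC} = L³/(3EI) = 359/EI.
The prop prevents deflection at C: R_C = δ_0/δ_{CC} = 8012/359 = 22.32 kN.
Moment equilibrium about A: M_A = Σ(load moments about A) − R_C·L = 424.1 − 22.32×10.25 = 195.3 kN·m.

M_A = 195.3 kN·m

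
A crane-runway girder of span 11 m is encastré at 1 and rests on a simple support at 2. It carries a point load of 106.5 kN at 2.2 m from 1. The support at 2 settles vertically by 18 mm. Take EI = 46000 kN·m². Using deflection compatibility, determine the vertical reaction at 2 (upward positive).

R_2 = 4.098 kN

Release the roller at 2. Primary structure: cantilever fixed at 1.
Downward deflection at the released point 2 due to the loads:
  point load 106.5 at a = 2.2: Pa²(3L − a)/(6EI) = 2646/EI
Flexibility coefficient — unit upward force at 2: δ_{22} = L³/(3EI) = 443.7/EI.
With EI = 46000 kN·m²: δ_0 = 0.057522 m and δ_{22} = 0.009645 m/kN.
Compatibility — the beam at 2 must follow the support down by 0.018 m: δ_0 − R_2·δ_{22} = 0.018, so R_2 = (0.057522 − 0.018)/0.009645 = 4.098 kN.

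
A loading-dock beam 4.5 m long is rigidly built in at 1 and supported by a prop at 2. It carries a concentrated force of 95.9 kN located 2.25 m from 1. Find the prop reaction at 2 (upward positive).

R_2 = 29.97 kN

Remove the prop at 2; the released (primary) structure is a cantilever built in at 1.
Primary-structure tip deflection at 2 by superposition:
  point load 95.9 at a = 2.25: Pa²(3L − a)/(6EI) = 910.3/EI
Tip deflection under a unit load at 2: L³/(3EI) = 30.38/EI.
The prop prevents deflection at 2: R_2 = δ_0/δ_{22} = 910.3/30.38 = 29.97 kN.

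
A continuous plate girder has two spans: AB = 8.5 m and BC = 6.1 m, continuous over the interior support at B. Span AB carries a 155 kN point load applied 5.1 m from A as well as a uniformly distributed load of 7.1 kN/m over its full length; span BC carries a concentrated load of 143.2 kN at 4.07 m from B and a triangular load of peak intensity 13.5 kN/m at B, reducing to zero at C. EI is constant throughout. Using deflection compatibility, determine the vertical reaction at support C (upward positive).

Release continuity at B by inserting a hinge; the redundant is the internal moment M_B. The primary structure is two simply-supported spans AB and BC.
Discontinuity in slope at B on the released structure — sum the simple-span end rotations:
  span AB: point load 155 at a = 5.1: Pab(L + a)/(6LEI) = 716.7/EI
  span AB: UDL 7.1: wL³/(24EI) = 181.7/EI
  span BC: point load 143.2 at a = 4.07: Pab(L + b)/(6LEI) = 262.8/EI
  span BC: triangular load, peak 13.5: w₀L³/(45EI) = 68.09/EI
  relative rotation θ_0 = (898.4 + 330.9)/EI = 1229/EI
A unit hogging moment at B produces rotation L₁/(3EI) + L₂/(3EI) = 4.867/EI.
Slope continuity at B: θ_0 = M_B·4.867/EI, so M_B = 1229/4.867 = 252.6 kN·m (hogging).
Span BC, ΣM about C: R_B^{BC}·6.1 = 458.1 + 252.6, so R_B^{BC} = 116.5 kN and R_C = 184.4 − 116.5 = 67.86 kN.

R_C = 67.86 kN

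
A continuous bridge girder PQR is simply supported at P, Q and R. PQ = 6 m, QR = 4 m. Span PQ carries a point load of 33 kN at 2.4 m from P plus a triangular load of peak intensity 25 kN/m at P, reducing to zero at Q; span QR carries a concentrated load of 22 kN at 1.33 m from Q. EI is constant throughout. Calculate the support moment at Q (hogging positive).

Take M_Q as the redundant. Released structure: two simple spans PQ and QR with a hinge at Q.
Rotations at Q on the released spans (each span's end-slope, ×1/EI):
  span PQ: point load 33 at a = 2.4: Pab(L + a)/(6LEI) = 66.53/EI
  span PQ: triangular load, peak 25: 7w₀L³/(360EI) = 105/EI
  span QR: point load 22 at a = 1.33: Pab(L + b)/(6LEI) = 21.71/EI
  relative rotation θ_0 = (171.5 + 21.71)/EI = 193.2/EI
A unit hogging moment at Q produces rotation L₁/(3EI) + L₂/(3EI) = 3.333/EI.
Slope continuity at Q: θ_0 = M_Q·3.333/EI, so M_Q = 193.2/3.333 = 57.97 kN·m (hogging).

M_Q = 57.97 kN·m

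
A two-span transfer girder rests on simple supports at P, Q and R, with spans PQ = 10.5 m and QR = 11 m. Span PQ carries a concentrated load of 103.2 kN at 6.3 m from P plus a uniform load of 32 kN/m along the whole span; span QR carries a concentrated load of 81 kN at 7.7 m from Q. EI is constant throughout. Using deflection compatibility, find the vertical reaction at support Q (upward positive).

R_Q = 324.8 kN

Release continuity at Q by inserting a hinge; the redundant is the internal moment M_Q. The primary structure is two simply-supported spans PQ and QR.
End slopes at the hinge Q, treating each span as simply supported:
  span PQ: point load 103.2 at a = 6.3: Pab(L + a)/(6LEI) = 728.2/EI
  span PQ: UDL 32: wL³/(24EI) = 1544/EI
  span QR: point load 81 at a = 7.7: Pab(L + b)/(6LEI) = 445.9/EI
  relative rotation θ_0 = (2272 + 445.9)/EI = 2718/EI
A unit hogging moment at Q produces rotation L₁/(3EI) + L₂/(3EI) = 7.167/EI.
Slope continuity at Q: θ_0 = M_Q·7.167/EI, so M_Q = 2718/7.167 = 379.2 kN·m (hogging).
Span PQ, ΣM about P with M_Q applied at Q: R_Q^{PQ}·10.5 = 2414 + 379.2, so R_Q^{PQ} = 266 kN and R_P = 439.2 − 266 = 173.2 kN.
Span QR, ΣM about R: R_Q^{QR}·11 = 267.3 + 379.2, so R_Q^{QR} = 58.77 kN and R_R = 81 − 58.77 = 22.23 kN.
R_Q = 266 + 58.77 = 324.8 kN.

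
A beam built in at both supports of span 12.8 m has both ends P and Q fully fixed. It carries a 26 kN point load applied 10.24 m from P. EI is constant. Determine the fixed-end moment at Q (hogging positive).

M_Q = 42.6 kN·m

Release both end moments; the primary structure is a simply-supported span PQ with redundants M_P and M_Q.
Simple-span end rotations at P and Q under the given loads:
  at P: point load 26 at a = 10.24: Pab(L + b)/(6LEI) = 136.3/EI
  at Q: point load 26 at a = 10.24: Pab(L + a)/(6LEI) = 204.5/EI
  θ_P0 = 136.3/EI,  θ_Q0 = 204.5/EI
Flexibility coefficients: a unit moment at one end gives L/(3EI) there and L/(6EI) at the far end, so f₁₁ = f₂₂ = 4.267/EI and f₁₂ = f₂₁ = 2.133/EI.
Compatibility — zero rotation at each built-in end:
  4.267 M_P + 2.133 M_Q = 136.3
  2.133 M_P + 4.267 M_Q = 204.5
Solving the pair gives M_P = 10.65 kN·m and M_Q = 42.6 kN·m (hogging).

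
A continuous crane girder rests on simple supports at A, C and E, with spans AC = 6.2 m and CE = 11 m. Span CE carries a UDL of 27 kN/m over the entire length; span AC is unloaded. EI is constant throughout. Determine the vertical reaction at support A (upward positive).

R_A = -42.12 kN

Insert a hinge at C; M_C is the redundant, and each span becomes simply supported.
Rotations at C on the released spans (each span's end-slope, ×1/EI):
  span CE: UDL 27: wL³/(24EI) = 1497/EI
  relative rotation θ_0 = (0 + 1497)/EI = 1497/EI
A unit hogging moment at C produces rotation L₁/(3EI) + L₂/(3EI) = 5.733/EI.
Slope continuity at C: θ_0 = M_C·5.733/EI, so M_C = 1497/5.733 = 261.2 kN·m (hogging).
Span AC, ΣM about A with M_C applied at C: R_C^{AC}·6.2 = 0 + 261.2, so R_C^{AC} = 42.12 kN and R_A = 0 − 42.12 = -42.12 kN.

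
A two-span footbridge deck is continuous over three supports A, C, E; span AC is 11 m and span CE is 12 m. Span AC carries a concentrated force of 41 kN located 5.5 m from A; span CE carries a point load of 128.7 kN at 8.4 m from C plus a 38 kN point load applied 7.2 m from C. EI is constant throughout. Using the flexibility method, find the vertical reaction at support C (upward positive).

Insert a hinge at C; M_C is the redundant, and each span becomes simply supported.
Discontinuity in slope at C on the released structure — sum the simple-span end rotations:
  span AC: point load 41 at a = 5.5: Pab(L + a)/(6LEI) = 310.1/EI
  span CE: point load 128.7 at a = 8.4: Pab(L + b)/(6LEI) = 843.2/EI
  span CE: point load 38 at a = 7.2: Pab(L + b)/(6LEI) = 306.4/EI
  relative rotation θ_0 = (310.1 + 1150)/EI = 1460/EI
A unit hogging moment at C produces rotation L₁/(3EI) + L₂/(3EI) = 7.667/EI.
Slope continuity at C: θ_0 = M_C·7.667/EI, so M_C = 1460/7.667 = 190.4 kN·m (hogging).
Span AC, ΣM about A with M_C applied at C: R_C^{AC}·11 = 225.5 + 190.4, so R_C^{AC} = 37.81 kN and R_A = 41 − 37.81 = 3.191 kN.
Span CE, ΣM about E: R_C^{CE}·12 = 645.7 + 190.4, so R_C^{CE} = 69.68 kN and R_E = 166.7 − 69.68 = 97.02 kN.
R_C = 37.81 + 69.68 = 107.5 kN.

R_C = 107.5 kN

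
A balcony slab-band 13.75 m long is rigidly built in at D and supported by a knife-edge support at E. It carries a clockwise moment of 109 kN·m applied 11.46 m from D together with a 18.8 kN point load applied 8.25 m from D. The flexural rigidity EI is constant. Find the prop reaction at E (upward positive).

Release the roller at E. Primary structure: cantilever fixed at D.
Free-end deflection of the primary structure under the applied loading (downward +):
  clockwise couple 109 at a = 11.46: M₀a(2L − a)/(2EI) = 10018/EI
  point load 18.8 at a = 8.25: Pa²(3L − a)/(6EI) = 7038/EI
  δ_0 = 17056/EI
Flexibility coefficient — unit upward force at E: δ_{EE} = L³/(3EI) = 866.5/EI.
The prop prevents deflection at E: R_E = δ_0/δ_{EE} = 17056/866.5 = 19.68 kN.

R_E = 19.68 kN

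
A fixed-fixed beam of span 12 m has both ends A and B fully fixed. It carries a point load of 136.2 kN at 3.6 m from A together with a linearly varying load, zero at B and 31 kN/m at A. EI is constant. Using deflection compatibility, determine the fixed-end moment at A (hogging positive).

M_A = 463.5 kN·m

Release both end moments; the primary structure is a simply-supported span AB with redundants M_A and M_B.
End rotations of the released simple span under the applied load (×1/EI):
  at A: point load 136.2 at a = 3.6: Pab(L + b)/(6LEI) = 1167/EI
  at B: point load 136.2 at a = 3.6: Pab(L + a)/(6LEI) = 892.4/EI
  at A: triangular load, peak 31: w₀L³/(45EI) = 1190/EI
  at B: triangular load, peak 31: 7w₀L³/(360EI) = 1042/EI
  θ_A0 = 2357/EI,  θ_B0 = 1934/EI
Flexibility coefficients: a unit moment at one end gives L/(3EI) there and L/(6EI) at the far end, so f₁₁ = f₂₂ = 4/EI and f₁₂ = f₂₁ = 2/EI.
Compatibility — zero rotation at each built-in end:
  4 M_A + 2 M_B = 2357
  2 M_A + 4 M_B = 1934
Solving the pair gives M_A = 463.5 kN·m and M_B = 251.8 kN·m (hogging).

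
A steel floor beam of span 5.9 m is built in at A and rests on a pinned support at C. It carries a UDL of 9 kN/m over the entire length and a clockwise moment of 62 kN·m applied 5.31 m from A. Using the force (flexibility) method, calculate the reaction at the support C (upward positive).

R_C = 35.52 kN

Choose R_C as the redundant. The primary structure is the cantilever fixed at A.
Downward deflection at the released point C due to the loads:
  UDL 9: wL⁴/(8EI) = 1363/EI
  clockwise couple 62 at a = 5.31: M₀a(2L − a)/(2EI) = 1068/EI
  δ_0 = 2432/EI
Flexibility coefficient — unit upward force at C: δ_{CC} = L³/(3EI) = 68.46/EI.
Compatibility at C: δ_0 − R_C·δ_{CC} = 0, so R_C = 2432/68.46 = 35.52 kN.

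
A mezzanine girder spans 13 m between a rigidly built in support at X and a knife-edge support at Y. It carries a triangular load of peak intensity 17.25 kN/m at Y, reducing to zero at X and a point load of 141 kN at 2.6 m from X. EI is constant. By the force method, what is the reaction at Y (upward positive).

R_Y = 69.56 kN

Take the reaction at Y as the redundant and release it; the primary structure is a cantilever fixed at X.
Deflection at Y on the released cantilever, summing each load's contribution:
  triangular load, peak 17.25 at the free end: 11w₀L⁴/(120EI) = 45162/EI
  point load 141 at a = 2.6: Pa²(3L − a)/(6EI) = 5783/EI
  δ_0 = 50945/EI
Tip deflection under a unit load at Y: L³/(3EI) = 732.3/EI.
The prop prevents deflection at Y: R_Y = δ_0/δ_{YY} = 50945/732.3 = 69.56 kN.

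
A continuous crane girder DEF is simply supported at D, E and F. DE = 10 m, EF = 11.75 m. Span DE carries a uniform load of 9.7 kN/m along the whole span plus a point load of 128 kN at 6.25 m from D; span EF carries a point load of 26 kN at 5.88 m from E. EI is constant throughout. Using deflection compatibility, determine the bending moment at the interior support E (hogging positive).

Insert a hinge at E; M_E is the redundant, and each span becomes simply supported.
Rotations at E on the released spans (each span's end-slope, ×1/EI):
  span DE: UDL 9.7: wL³/(24EI) = 404.2/EI
  span DE: point load 128 at a = 6.25: Pab(L + a)/(6LEI) = 812.5/EI
  span EF: point load 26 at a = 5.88: Pab(L + b)/(6LEI) = 224.3/EI
  relative rotation θ_0 = (1217 + 224.3)/EI = 1441/EI
A unit hogging moment at E produces rotation L₁/(3EI) + L₂/(3EI) = 7.25/EI.
Compatibility: M_E·(L₁+L₂)/(3EI) = θ_0, giving M_E = 198.8 kN·m (hogging).

M_E = 198.8 kN·m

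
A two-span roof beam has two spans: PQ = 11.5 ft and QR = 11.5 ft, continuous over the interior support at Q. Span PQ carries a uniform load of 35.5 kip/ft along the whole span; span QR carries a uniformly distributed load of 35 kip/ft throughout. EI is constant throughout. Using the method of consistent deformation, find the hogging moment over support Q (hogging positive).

Take M_Q as the redundant. Released structure: two simple spans PQ and QR with a hinge at Q.
End slopes at the hinge Q, treating each span as simply supported:
  span PQ: UDL 35.5: wL³/(24EI) = 2250/EI
  span QR: UDL 35: wL³/(24EI) = 2218/EI
  relative rotation θ_0 = (2250 + 2218)/EI = 4468/EI
A unit hogging moment at Q produces rotation L₁/(3EI) + L₂/(3EI) = 7.667/EI.
Compatibility: M_Q·(L₁+L₂)/(3EI) = θ_0, giving M_Q = 582.7 kip·ft (hogging).

M_Q = 582.7 kip·ft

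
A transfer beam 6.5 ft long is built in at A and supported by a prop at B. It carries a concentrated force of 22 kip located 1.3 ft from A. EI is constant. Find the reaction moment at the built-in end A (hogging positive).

Release the roller at B. Primary structure: cantilever fixed at A.
Deflection at B on the released cantilever, summing each load's contribution:
  point load 22 at a = 1.3: Pa²(3L − a)/(6EI) = 112.8/EI
Tip deflection under a unit load at B: L³/(3EI) = 91.54/EI.
Compatibility at B: δ_0 − R_B·δ_{BB} = 0, so R_B = 112.8/91.54 = 1.232 kip.
Moment equilibrium about A: M_A = Σ(load moments about A) − R_B·L = 28.6 − 1.232×6.5 = 20.59 kip·ft.

M_A = 20.59 kip·ft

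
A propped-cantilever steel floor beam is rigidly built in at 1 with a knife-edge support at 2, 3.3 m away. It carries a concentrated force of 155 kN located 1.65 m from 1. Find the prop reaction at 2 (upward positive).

Take the reaction at 2 as the redundant and release it; the primary structure is a cantilever fixed at 1.
Primary-structure tip deflection at 2 by superposition:
  point load 155 at a = 1.65: Pa²(3L − a)/(6EI) = 580.2/EI
Flexibility coefficient — unit upward force at 2: δ_{22} = L³/(3EI) = 11.98/EI.
Compatibility at 2: δ_0 − R_2·δ_{22} = 0, so R_2 = 580.2/11.98 = 48.44 kN.

R_2 = 48.44 kN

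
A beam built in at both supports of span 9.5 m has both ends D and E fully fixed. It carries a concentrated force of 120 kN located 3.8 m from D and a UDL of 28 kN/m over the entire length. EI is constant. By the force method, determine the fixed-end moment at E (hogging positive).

Release both end moments; the primary structure is a simply-supported span DE with redundants M_D and M_E.
On the primary (simply-supported) span, the end slopes from the loading are:
  at D: point load 120 at a = 3.8: Pab(L + b)/(6LEI) = 693.1/EI
  at E: point load 120 at a = 3.8: Pab(L + a)/(6LEI) = 606.5/EI
  at D: UDL 28: wL³/(24EI) = 1000/EI
  at E: UDL 28: wL³/(24EI) = 1000/EI
  θ_D0 = 1693/EI,  θ_E0 = 1607/EI
Flexibility coefficients: a unit moment at one end gives L/(3EI) there and L/(6EI) at the far end, so f₁₁ = f₂₂ = 3.167/EI and f₁₂ = f₂₁ = 1.583/EI.
Compatibility — zero rotation at each built-in end:
  3.167 M_D + 1.583 M_E = 1693
  1.583 M_D + 3.167 M_E = 1607
Solving the pair gives M_D = 374.7 kN·m and M_E = 320 kN·m (hogging).

M_E = 320 kN·m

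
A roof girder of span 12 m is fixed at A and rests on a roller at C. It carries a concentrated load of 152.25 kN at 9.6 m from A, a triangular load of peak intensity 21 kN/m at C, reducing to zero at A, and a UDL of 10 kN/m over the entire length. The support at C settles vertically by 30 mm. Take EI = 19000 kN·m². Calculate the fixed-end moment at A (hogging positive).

M_A = 543.7 kN·m

Choose R_C as the redundant. The primary structure is the cantilever fixed at A.
Free-end deflection of the primary structure under the applied loading (downward +):
  point load 152.25 at a = 9.6: Pa²(3L − a)/(6EI) = 61738/EI
  triangular load, peak 21 at the free end: 11w₀L⁴/(120EI) = 39917/EI
  UDL 10: wL⁴/(8EI) = 25920/EI
  δ_0 = 127575/EI
Tip deflection under a unit load at C: L³/(3EI) = 576/EI.
With EI = 19000 kN·m²: δ_0 = 6.7145 m and δ_{CC} = 0.030316 m/kN.
Compatibility — the beam at C must follow the support down by 0.03 m: δ_0 − R_C·δ_{CC} = 0.03, so R_C = (6.7145 − 0.03)/0.030316 = 220.5 kN.
Moment equilibrium about A: M_A = Σ(load moments about A) − R_C·L = 3190 − 220.5×12 = 543.7 kN·m.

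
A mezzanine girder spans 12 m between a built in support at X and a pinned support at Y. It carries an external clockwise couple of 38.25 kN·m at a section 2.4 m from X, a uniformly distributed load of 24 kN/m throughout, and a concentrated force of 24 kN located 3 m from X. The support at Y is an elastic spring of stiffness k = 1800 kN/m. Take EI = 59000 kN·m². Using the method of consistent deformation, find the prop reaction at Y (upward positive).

R_Y = 105.8 kN

Choose R_Y as the redundant. The primary structure is the cantilever fixed at X.
Free-end deflection of the primary structure under the applied loading (downward +):
  clockwise couple 38.25 at a = 2.4: M₀a(2L − a)/(2EI) = 991.4/EI
  UDL 24: wL⁴/(8EI) = 62208/EI
  point load 24 at a = 3: Pa²(3L − a)/(6EI) = 1188/EI
  δ_0 = 64387/EI
Flexibility coefficient — unit upward force at Y: δ_{YY} = L³/(3EI) = 576/EI.
With EI = 59000 kN·m²: δ_0 = 1.0913 m and δ_{YY} = 0.009763 m/kN.
Compatibility — the spring shortens by R_Y/k under the reaction it provides: δ_0 − R_Y·δ_{YY} = R_Y/k. With 1/k = 0.000556 m/kN, R_Y = δ_0 / (δ_{YY} + 1/k) = 1.0913 / (0.009763 + 0.000556) = 105.8 kN.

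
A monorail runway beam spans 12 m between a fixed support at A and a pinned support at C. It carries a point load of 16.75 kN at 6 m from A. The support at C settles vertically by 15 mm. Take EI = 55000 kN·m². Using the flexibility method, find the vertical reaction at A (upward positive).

R_A = 12.95 kN

Release the roller at C. Primary structure: cantilever fixed at A.
Free-end deflection of the primary structure under the applied loading (downward +):
  point load 16.75 at a = 6: Pa²(3L − a)/(6EI) = 3015/EI
Flexibility coefficient — unit upward force at C: δ_{CC} = L³/(3EI) = 576/EI.
With EI = 55000 kN·m²: δ_0 = 0.054818 m and δ_{CC} = 0.010473 m/kN.
Compatibility — the beam at C must follow the support down by 0.015 m: δ_0 − R_C·δ_{CC} = 0.015, so R_C = (0.054818 − 0.015)/0.010473 = 3.802 kN.
Vertical equilibrium: R_A = ΣP − R_C = 16.75 − 3.802 = 12.95 kN.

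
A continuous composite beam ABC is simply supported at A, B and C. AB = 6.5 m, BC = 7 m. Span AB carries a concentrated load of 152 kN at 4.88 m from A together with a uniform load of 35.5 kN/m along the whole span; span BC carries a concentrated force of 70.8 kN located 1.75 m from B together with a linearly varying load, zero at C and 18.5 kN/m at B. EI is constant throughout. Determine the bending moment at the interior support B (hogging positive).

Insert a hinge at B; M_B is the redundant, and each span becomes simply supported.
Rotations at B on the released spans (each span's end-slope, ×1/EI):
  span AB: point load 152 at a = 4.88: Pab(L + a)/(6LEI) = 350.6/EI
  span AB: UDL 35.5: wL³/(24EI) = 406.2/EI
  span BC: point load 70.8 at a = 1.75: Pab(L + b)/(6LEI) = 189.7/EI
  span BC: triangular load, peak 18.5: w₀L³/(45EI) = 141/EI
  relative rotation θ_0 = (756.9 + 330.7)/EI = 1088/EI
A unit hogging moment at B produces rotation L₁/(3EI) + L₂/(3EI) = 4.5/EI.
Slope continuity at B: θ_0 = M_B·4.5/EI, so M_B = 1088/4.5 = 241.7 kN·m (hogging).

M_B = 241.7 kN·m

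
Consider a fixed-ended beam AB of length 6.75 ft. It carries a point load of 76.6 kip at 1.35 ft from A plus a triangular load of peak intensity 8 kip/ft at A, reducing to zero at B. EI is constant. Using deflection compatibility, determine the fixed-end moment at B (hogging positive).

Take the two fixed-end moments M_A, M_B as redundants; the released structure is the simple span AB.
Simple-span end rotations at A and B under the given loads:
  at A: point load 76.6 at a = 1.35: Pab(L + b)/(6LEI) = 167.5/EI
  at B: point load 76.6 at a = 1.35: Pab(L + a)/(6LEI) = 111.7/EI
  at A: triangular load, peak 8: w₀L³/(45EI) = 54.67/EI
  at B: triangular load, peak 8: 7w₀L³/(360EI) = 47.84/EI
  θ_A0 = 222.2/EI,  θ_B0 = 159.5/EI
Flexibility coefficients: a unit moment at one end gives L/(3EI) there and L/(6EI) at the far end, so f₁₁ = f₂₂ = 2.25/EI and f₁₂ = f₂₁ = 1.125/EI.
Compatibility — zero rotation at each built-in end:
  2.25 M_A + 1.125 M_B = 222.2
  1.125 M_A + 2.25 M_B = 159.5
Solving the pair gives M_A = 84.41 kip·ft and M_B = 28.7 kip·ft (hogging).

M_B = 28.7 kip·ft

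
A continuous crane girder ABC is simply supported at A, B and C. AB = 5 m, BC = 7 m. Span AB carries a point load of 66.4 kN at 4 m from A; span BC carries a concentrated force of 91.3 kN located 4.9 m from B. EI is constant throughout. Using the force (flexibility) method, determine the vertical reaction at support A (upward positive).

Take M_B as the redundant. Released structure: two simple spans AB and BC with a hinge at B.
Rotations at B on the released spans (each span's end-slope, ×1/EI):
  span AB: point load 66.4 at a = 4: Pab(L + a)/(6LEI) = 79.68/EI
  span BC: point load 91.3 at a = 4.9: Pab(L + b)/(6LEI) = 203.6/EI
  relative rotation θ_0 = (79.68 + 203.6)/EI = 283.2/EI
A unit hogging moment at B produces rotation L₁/(3EI) + L₂/(3EI) = 4/EI.
Compatibility: M_B·(L₁+L₂)/(3EI) = θ_0, giving M_B = 70.81 kN·m (hogging).
Span AB, ΣM about A with M_B applied at B: R_B^{AB}·5 = 265.6 + 70.81, so R_B^{AB} = 67.28 kN and R_A = 66.4 − 67.28 = -0.8817 kN.

R_A = -0.8817 kN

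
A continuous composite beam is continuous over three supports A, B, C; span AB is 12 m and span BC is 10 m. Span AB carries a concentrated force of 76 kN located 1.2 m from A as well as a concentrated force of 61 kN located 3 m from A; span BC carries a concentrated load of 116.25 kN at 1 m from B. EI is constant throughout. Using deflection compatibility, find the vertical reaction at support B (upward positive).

R_B = 148.9 kN

Take M_B as the redundant. Released structure: two simple spans AB and BC with a hinge at B.
Rotations at B on the released spans (each span's end-slope, ×1/EI):
  span AB: point load 76 at a = 1.2: Pab(L + a)/(6LEI) = 180.6/EI
  span AB: point load 61 at a = 3: Pab(L + a)/(6LEI) = 343.1/EI
  span BC: point load 116.25 at a = 1: Pab(L + b)/(6LEI) = 331.3/EI
  relative rotation θ_0 = (523.7 + 331.3)/EI = 855/EI
A unit hogging moment at B produces rotation L₁/(3EI) + L₂/(3EI) = 7.333/EI.
Slope continuity at B: θ_0 = M_B·7.333/EI, so M_B = 855/7.333 = 116.6 kN·m (hogging).
Span AB, ΣM about A with M_B applied at B: R_B^{AB}·12 = 274.2 + 116.6, so R_B^{AB} = 32.57 kN and R_A = 137 − 32.57 = 104.4 kN.
Span BC, ΣM about C: R_B^{BC}·10 = 1046 + 116.6, so R_B^{BC} = 116.3 kN and R_C = 116.2 − 116.3 = -0.03427 kN.
R_B = 32.57 + 116.3 = 148.9 kN.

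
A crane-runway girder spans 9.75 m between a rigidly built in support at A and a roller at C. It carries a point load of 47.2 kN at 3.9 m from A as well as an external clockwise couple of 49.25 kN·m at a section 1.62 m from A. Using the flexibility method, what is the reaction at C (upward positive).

Choose R_C as the redundant. The primary structure is the cantilever fixed at A.
Free-end deflection of the primary structure under the applied loading (downward +):
  point load 47.2 at a = 3.9: Pa²(3L − a)/(6EI) = 3033/EI
  clockwise couple 49.25 at a = 1.62: M₀a(2L − a)/(2EI) = 713.3/EI
  δ_0 = 3746/EI
Flexibility coefficient — unit upward force at C: δ_{CC} = L³/(3EI) = 309/EI.
Compatibility at C: δ_0 − R_C·δ_{CC} = 0, so R_C = 3746/309 = 12.13 kN.

R_C = 12.13 kN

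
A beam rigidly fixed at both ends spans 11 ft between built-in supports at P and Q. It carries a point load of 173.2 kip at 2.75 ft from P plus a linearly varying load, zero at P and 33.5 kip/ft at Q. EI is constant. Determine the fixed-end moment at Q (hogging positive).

Take the two fixed-end moments M_P, M_Q as redundants; the released structure is the simple span PQ.
Simple-span end rotations at P and Q under the given loads:
  at P: point load 173.2 at a = 2.75: Pab(L + b)/(6LEI) = 1146/EI
  at Q: point load 173.2 at a = 2.75: Pab(L + a)/(6LEI) = 818.6/EI
  at P: triangular load, peak 33.5: 7w₀L³/(360EI) = 867/EI
  at Q: triangular load, peak 33.5: w₀L³/(45EI) = 990.9/EI
  θ_P0 = 2013/EI,  θ_Q0 = 1809/EI
Flexibility coefficients: a unit moment at one end gives L/(3EI) there and L/(6EI) at the far end, so f₁₁ = f₂₂ = 3.667/EI and f₁₂ = f₂₁ = 1.833/EI.
Compatibility — zero rotation at each built-in end:
  3.667 M_P + 1.833 M_Q = 2013
  1.833 M_P + 3.667 M_Q = 1809
Solving the pair gives M_P = 403 kip·ft and M_Q = 292 kip·ft (hogging).

M_Q = 292 kip·ft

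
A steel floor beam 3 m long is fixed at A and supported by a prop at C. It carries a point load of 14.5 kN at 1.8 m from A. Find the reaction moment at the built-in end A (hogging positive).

M_A = 7.308 kN·m

Remove the prop at C; the released (primary) structure is a cantilever built in at A.
Primary-structure tip deflection at C by superposition:
  point load 14.5 at a = 1.8: Pa²(3L − a)/(6EI) = 56.38/EI
Flexibility coefficient — unit upward force at C: δ_{CC} = L³/(3EI) = 9/EI.
The prop prevents deflection at C: R_C = δ_0/δ_{CC} = 56.38/9 = 6.264 kN.
Moment equilibrium about A: M_A = Σ(load moments about A) − R_C·L = 26.1 − 6.264×3 = 7.308 kN·m.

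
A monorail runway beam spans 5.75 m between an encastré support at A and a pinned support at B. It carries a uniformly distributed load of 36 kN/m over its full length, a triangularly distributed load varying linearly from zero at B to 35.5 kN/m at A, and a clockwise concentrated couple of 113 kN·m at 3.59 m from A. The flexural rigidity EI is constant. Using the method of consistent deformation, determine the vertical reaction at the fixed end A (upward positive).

Choose R_B as the redundant. The primary structure is the cantilever fixed at A.
Free-end deflection of the primary structure under the applied loading (downward +):
  UDL 36: wL⁴/(8EI) = 4919/EI
  triangular load, peak 35.5 at the fixed end: w₀L⁴/(30EI) = 1294/EI
  clockwise couple 113 at a = 3.59: M₀a(2L − a)/(2EI) = 1604/EI
  δ_0 = 7817/EI
Tip deflection under a unit load at B: L³/(3EI) = 63.37/EI.
The prop prevents deflection at B: R_B = δ_0/δ_{BB} = 7817/63.37 = 123.4 kN.
Vertical equilibrium: R_A = ΣP − R_B = 309.1 − 123.4 = 185.7 kN.

R_A = 185.7 kN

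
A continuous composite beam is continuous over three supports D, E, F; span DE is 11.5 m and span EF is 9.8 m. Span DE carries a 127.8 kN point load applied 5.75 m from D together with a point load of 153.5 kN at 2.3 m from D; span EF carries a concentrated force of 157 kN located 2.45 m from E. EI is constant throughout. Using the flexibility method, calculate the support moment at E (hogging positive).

Take M_E as the redundant. Released structure: two simple spans DE and EF with a hinge at E.
Rotations at E on the released spans (each span's end-slope, ×1/EI):
  span DE: point load 127.8 at a = 5.75: Pab(L + a)/(6LEI) = 1056/EI
  span DE: point load 153.5 at a = 2.3: Pab(L + a)/(6LEI) = 649.6/EI
  span EF: point load 157 at a = 2.45: Pab(L + b)/(6LEI) = 824.6/EI
  relative rotation θ_0 = (1706 + 824.6)/EI = 2531/EI
A unit hogging moment at E produces rotation L₁/(3EI) + L₂/(3EI) = 7.1/EI.
Slope continuity at E: θ_0 = M_E·7.1/EI, so M_E = 2531/7.1 = 356.4 kN·m (hogging).

M_E = 356.4 kN·m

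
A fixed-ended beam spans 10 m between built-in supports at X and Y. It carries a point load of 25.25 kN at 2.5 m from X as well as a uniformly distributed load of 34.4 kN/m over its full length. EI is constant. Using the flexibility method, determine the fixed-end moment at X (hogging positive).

Take the two fixed-end moments M_X, M_Y as redundants; the released structure is the simple span XY.
On the primary (simply-supported) span, the end slopes from the loading are:
  at X: point load 25.25 at a = 2.5: Pab(L + b)/(6LEI) = 138.1/EI
  at Y: point load 25.25 at a = 2.5: Pab(L + a)/(6LEI) = 98.63/EI
  at X: UDL 34.4: wL³/(24EI) = 1433/EI
  at Y: UDL 34.4: wL³/(24EI) = 1433/EI
  θ_X0 = 1571/EI,  θ_Y0 = 1532/EI
Flexibility coefficients: a unit moment at one end gives L/(3EI) there and L/(6EI) at the far end, so f₁₁ = f₂₂ = 3.333/EI and f₁₂ = f₂₁ = 1.667/EI.
Compatibility — zero rotation at each built-in end:
  3.333 M_X + 1.667 M_Y = 1571
  1.667 M_X + 3.333 M_Y = 1532
Solving the pair gives M_X = 322.2 kN·m and M_Y = 298.5 kN·m (hogging).

M_X = 322.2 kN·m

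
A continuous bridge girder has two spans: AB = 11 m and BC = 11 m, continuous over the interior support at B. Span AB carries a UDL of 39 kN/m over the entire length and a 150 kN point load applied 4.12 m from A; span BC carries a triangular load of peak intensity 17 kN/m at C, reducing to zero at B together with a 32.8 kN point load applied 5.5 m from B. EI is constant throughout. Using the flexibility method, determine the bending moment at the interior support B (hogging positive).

Release continuity at B by inserting a hinge; the redundant is the internal moment M_B. The primary structure is two simply-supported spans AB and BC.
End slopes at the hinge B, treating each span as simply supported:
  span AB: UDL 39: wL³/(24EI) = 2163/EI
  span AB: point load 150 at a = 4.12: Pab(L + a)/(6LEI) = 974.1/EI
  span BC: triangular load, peak 17: 7w₀L³/(360EI) = 440/EI
  span BC: point load 32.8 at a = 5.5: Pab(L + b)/(6LEI) = 248.1/EI
  relative rotation θ_0 = (3137 + 688)/EI = 3825/EI
A unit hogging moment at B produces rotation L₁/(3EI) + L₂/(3EI) = 7.333/EI.
Slope continuity at B: θ_0 = M_B·7.333/EI, so M_B = 3825/7.333 = 521.6 kN·m (hogging).

M_B = 521.6 kN·m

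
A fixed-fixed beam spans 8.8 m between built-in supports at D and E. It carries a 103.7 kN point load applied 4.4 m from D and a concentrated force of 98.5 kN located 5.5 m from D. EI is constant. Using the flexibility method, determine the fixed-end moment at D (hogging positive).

M_D = 190.3 kN·m

Release both end moments; the primary structure is a simply-supported span DE with redundants M_D and M_E.
On the primary (simply-supported) span, the end slopes from the loading are:
  at D: point load 103.7 at a = 4.4: Pab(L + b)/(6LEI) = 501.9/EI
  at E: point load 103.7 at a = 4.4: Pab(L + a)/(6LEI) = 501.9/EI
  at D: point load 98.5 at a = 5.5: Pab(L + b)/(6LEI) = 409.7/EI
  at E: point load 98.5 at a = 5.5: Pab(L + a)/(6LEI) = 484.2/EI
  θ_D0 = 911.6/EI,  θ_E0 = 986.1/EI
Flexibility coefficients: a unit moment at one end gives L/(3EI) there and L/(6EI) at the far end, so f₁₁ = f₂₂ = 2.933/EI and f₁₂ = f₂₁ = 1.467/EI.
Compatibility — zero rotation at each built-in end:
  2.933 M_D + 1.467 M_E = 911.6
  1.467 M_D + 2.933 M_E = 986.1
Solving the pair gives M_D = 190.3 kN·m and M_E = 241 kN·m (hogging).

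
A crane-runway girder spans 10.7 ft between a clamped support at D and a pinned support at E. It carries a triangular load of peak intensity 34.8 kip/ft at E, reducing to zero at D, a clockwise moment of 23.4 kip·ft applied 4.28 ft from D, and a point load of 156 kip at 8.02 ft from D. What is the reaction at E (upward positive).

R_E = 203.1 kip

Remove the prop at E; the released (primary) structure is a cantilever built in at D.
Primary-structure tip deflection at E by superposition:
  triangular load, peak 34.8 at the free end: 11w₀L⁴/(120EI) = 41814/EI
  clockwise couple 23.4 at a = 4.28: M₀a(2L − a)/(2EI) = 857.3/EI
  point load 156 at a = 8.02: Pa²(3L − a)/(6EI) = 40270/EI
  δ_0 = 82941/EI
Tip deflection under a unit load at E: L³/(3EI) = 408.3/EI.
Compatibility at E: δ_0 − R_E·δ_{EE} = 0, so R_E = 82941/408.3 = 203.1 kip.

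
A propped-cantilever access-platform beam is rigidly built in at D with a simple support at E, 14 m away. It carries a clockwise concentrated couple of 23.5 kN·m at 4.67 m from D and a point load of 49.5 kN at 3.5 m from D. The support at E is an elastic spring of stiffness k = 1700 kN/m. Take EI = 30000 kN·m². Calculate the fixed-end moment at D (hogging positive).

Remove the prop at E; the released (primary) structure is a cantilever built in at D.
Downward deflection at the released point E due to the loads:
  clockwise couple 23.5 at a = 4.67: M₀a(2L − a)/(2EI) = 1280/EI
  point load 49.5 at a = 3.5: Pa²(3L − a)/(6EI) = 3891/EI
  δ_0 = 5171/EI
Tip deflection under a unit load at E: L³/(3EI) = 914.7/EI.
With EI = 30000 kN·m²: δ_0 = 0.17237 m and δ_{EE} = 0.030489 m/kN.
Compatibility — the spring shortens by R_E/k under the reaction it provides: δ_0 − R_E·δ_{EE} = R_E/k. With 1/k = 0.000588 m/kN, R_E = δ_0 / (δ_{EE} + 1/k) = 0.17237 / (0.030489 + 0.000588) = 5.547 kN.
Moment equilibrium about D: M_D = Σ(load moments about D) − R_E·L = 196.8 − 5.547×14 = 119.1 kN·m.

M_D = 119.1 kN·m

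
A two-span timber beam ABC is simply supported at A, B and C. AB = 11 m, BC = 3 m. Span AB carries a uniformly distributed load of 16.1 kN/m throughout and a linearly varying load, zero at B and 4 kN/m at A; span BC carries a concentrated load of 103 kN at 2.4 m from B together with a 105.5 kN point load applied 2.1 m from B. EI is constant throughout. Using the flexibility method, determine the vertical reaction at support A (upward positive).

Release continuity at B by inserting a hinge; the redundant is the internal moment M_B. The primary structure is two simply-supported spans AB and BC.
Rotations at B on the released spans (each span's end-slope, ×1/EI):
  span AB: UDL 16.1: wL³/(24EI) = 892.9/EI
  span AB: triangular load, peak 4: 7w₀L³/(360EI) = 103.5/EI
  span BC: point load 103 at a = 2.4: Pab(L + b)/(6LEI) = 29.66/EI
  span BC: point load 105.5 at a = 2.1: Pab(L + b)/(6LEI) = 43.2/EI
  relative rotation θ_0 = (996.4 + 72.87)/EI = 1069/EI
A unit hogging moment at B produces rotation L₁/(3EI) + L₂/(3EI) = 4.667/EI.
Compatibility: M_B·(L₁+L₂)/(3EI) = θ_0, giving M_B = 229.1 kN·m (hogging).
Span AB, ΣM about A with M_B applied at B: R_B^{AB}·11 = 1055 + 229.1, so R_B^{AB} = 116.7 kN and R_A = 199.1 − 116.7 = 82.39 kN.

R_A = 82.39 kN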